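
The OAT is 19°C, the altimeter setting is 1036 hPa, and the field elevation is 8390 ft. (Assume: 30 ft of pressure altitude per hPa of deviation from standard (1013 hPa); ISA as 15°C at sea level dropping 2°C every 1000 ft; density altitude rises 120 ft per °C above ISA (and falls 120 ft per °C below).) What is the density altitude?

Pressure altitude = 8390 + (1013 − 1036) × 30 = 8390 + (-690) = 7700 ft.
ISA temperature at 7700 ft = 15 − 2 × (7700/1000) = -0.4°C.
ISA deviation = 19 − (-0.4) = +19.4°C.
Density altitude = 7700 + 120 × (19.4) = 10028 ft.

10028 ft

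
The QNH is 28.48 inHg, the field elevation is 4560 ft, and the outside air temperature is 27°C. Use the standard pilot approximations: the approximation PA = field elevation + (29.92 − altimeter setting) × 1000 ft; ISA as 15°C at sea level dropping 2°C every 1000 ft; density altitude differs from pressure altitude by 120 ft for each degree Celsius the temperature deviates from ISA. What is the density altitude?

8880 ft

Pressure altitude = 4560 + (29.92 − 28.48) × 1000 = 4560 + (+1440) = 6000 ft.
ISA temperature at 6000 ft = 15 − 2 × (6000/1000) = 3°C.
ISA deviation = 27 − 3 = +24°C.
Density altitude = 6000 + 120 × (24) = 8880 ft.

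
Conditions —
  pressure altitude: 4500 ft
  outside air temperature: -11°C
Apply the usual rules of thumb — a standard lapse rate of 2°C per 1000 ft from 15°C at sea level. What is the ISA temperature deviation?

ISA temperature at 4500 ft = 15 − 2 × (4500/1000) = 6°C.
Deviation = OAT − ISA = -11 − 6 = -17°C.

ISA-17°C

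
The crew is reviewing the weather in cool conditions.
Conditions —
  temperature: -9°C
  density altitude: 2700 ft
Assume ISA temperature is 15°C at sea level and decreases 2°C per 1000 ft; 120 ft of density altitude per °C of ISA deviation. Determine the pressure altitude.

4500 ft

DA = PA + 120 × (OAT − (15 − 2·PA/1000)) = PA + 120·OAT − 1800 + 0.24·PA = 1.24·PA + 120·OAT − 1800.
So 1.24·PA = 2700 − 120 × (-9) + 1800 = 5580.
PA = 5580 / 1.24 = 4500 ft.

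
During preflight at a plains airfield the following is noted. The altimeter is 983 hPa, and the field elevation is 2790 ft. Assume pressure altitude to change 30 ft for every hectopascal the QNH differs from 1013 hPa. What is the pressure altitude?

Pressure correction = (1013 − 983) × 30 = +900 ft.
Pressure altitude = 2790 + (+900) = 3690 ft.

3690 ft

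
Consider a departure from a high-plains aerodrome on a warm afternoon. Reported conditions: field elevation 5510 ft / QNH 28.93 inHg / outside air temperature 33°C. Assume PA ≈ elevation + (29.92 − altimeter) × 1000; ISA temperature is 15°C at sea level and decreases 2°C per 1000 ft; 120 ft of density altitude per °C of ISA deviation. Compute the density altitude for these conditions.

Pressure altitude = 5510 + (29.92 − 28.93) × 1000 = 5510 + (+990) = 6500 ft.
ISA temperature at 6500 ft = 15 − 2 × (6500/1000) = 2°C.
ISA deviation = 33 − 2 = +31°C.
Density altitude = 6500 + 120 × (31) = 10220 ft.

10220 ft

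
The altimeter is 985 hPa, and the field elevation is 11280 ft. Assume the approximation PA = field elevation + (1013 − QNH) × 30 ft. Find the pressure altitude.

Pressure correction = (1013 − 985) × 30 = +840 ft.
Pressure altitude = 11280 + (+840) = 12120 ft.

12120 ft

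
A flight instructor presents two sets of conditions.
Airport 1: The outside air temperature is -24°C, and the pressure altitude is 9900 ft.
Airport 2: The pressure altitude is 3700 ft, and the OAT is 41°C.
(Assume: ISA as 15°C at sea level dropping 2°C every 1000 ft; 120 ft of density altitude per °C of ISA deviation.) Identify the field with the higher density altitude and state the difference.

Airport 2 by 112 ft

Airport 1: ISA temp = -4.8°C, deviation -19.2°C, DA = 9900 + 120 × (-19.2) = 7596 ft.
Airport 2: ISA temp = 7.6°C, deviation +33.4°C, DA = 3700 + 120 × 33.4 = 7708 ft.
Airport 2 is higher by 7708 − 7596 = 112 ft.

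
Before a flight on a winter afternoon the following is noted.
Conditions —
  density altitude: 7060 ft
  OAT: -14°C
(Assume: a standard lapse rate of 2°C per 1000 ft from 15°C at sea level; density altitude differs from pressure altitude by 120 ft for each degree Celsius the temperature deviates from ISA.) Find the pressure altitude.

8500 ft

DA = PA + 120 × (OAT − (15 − 2·PA/1000)) = PA + 120·OAT − 1800 + 0.24·PA = 1.24·PA + 120·OAT − 1800.
So 1.24·PA = 7060 − 120 × (-14) + 1800 = 10540.
PA = 10540 / 1.24 = 8500 ft.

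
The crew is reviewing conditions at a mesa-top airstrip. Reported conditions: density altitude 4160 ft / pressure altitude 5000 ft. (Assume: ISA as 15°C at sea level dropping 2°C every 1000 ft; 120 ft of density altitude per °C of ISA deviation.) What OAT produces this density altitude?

-2°C

Density altitude − pressure altitude = 4160 − 5000 = -840 ft.
At 120 ft/°C that is an ISA deviation of -840/120 = -7°C.
ISA temperature at 5000 ft = 15 − 2 × (5000/1000) = 5°C.
OAT = ISA + deviation = 5 + (-7) = -2°C.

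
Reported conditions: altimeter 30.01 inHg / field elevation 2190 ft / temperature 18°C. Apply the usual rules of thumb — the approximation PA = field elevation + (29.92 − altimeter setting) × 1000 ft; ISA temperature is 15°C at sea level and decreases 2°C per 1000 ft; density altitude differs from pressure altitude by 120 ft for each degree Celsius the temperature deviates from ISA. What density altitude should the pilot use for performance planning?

2964 ft

Pressure altitude = 2190 + (29.92 − 30.01) × 1000 = 2190 + (-90) = 2100 ft.
ISA temperature at 2100 ft = 15 − 2 × (2100/1000) = 10.8°C.
ISA deviation = 18 − 10.8 = +7.2°C.
Density altitude = 2100 + 120 × (7.2) = 2964 ft.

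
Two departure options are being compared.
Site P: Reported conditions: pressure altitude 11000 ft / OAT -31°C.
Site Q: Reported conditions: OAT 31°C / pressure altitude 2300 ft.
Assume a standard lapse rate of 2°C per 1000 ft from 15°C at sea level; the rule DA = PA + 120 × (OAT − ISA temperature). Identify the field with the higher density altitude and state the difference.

Site P: ISA temp = -7°C, deviation -24°C, DA = 11000 + 120 × (-24) = 8120 ft.
Site Q: ISA temp = 10.4°C, deviation +20.6°C, DA = 2300 + 120 × 20.6 = 4772 ft.
Site P is higher by 8120 − 4772 = 3348 ft.

Site P by 3348 ft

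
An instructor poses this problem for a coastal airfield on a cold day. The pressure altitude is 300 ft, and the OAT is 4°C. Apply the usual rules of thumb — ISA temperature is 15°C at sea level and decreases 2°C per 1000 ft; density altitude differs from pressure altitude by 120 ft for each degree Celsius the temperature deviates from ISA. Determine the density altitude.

ISA temperature at 300 ft = 15 − 2 × (300/1000) = 14.4°C.
ISA deviation = 4 − 14.4 = -10.4°C.
Density altitude = 300 + 120 × (-10.4) = 300 + (-1248) = -948 ft.

-948 ft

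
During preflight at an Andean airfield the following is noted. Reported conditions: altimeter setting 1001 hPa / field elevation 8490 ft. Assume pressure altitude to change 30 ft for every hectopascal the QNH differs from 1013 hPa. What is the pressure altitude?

Pressure correction = (1013 − 1001) × 30 = +360 ft.
Pressure altitude = 8490 + (+360) = 8850 ft.

8850 ft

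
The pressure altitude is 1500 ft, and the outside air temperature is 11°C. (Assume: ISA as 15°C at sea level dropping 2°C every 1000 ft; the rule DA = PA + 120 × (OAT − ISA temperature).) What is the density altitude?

1380 ft

ISA temperature at 1500 ft = 15 − 2 × (1500/1000) = 12°C.
ISA deviation = 11 − 12 = -1°C.
Density altitude = 1500 + 120 × (-1) = 1500 + (-120) = 1380 ft.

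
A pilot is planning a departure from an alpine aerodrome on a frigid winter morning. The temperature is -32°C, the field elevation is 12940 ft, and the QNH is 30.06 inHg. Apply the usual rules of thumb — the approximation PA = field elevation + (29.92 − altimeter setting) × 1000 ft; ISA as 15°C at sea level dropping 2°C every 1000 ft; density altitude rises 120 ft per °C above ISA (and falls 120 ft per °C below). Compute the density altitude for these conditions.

Pressure altitude = 12940 + (29.92 − 30.06) × 1000 = 12940 + (-140) = 12800 ft.
ISA temperature at 12800 ft = 15 − 2 × (12800/1000) = -10.6°C.
ISA deviation = -32 − (-10.6) = -21.4°C.
Density altitude = 12800 + 120 × (-21.4) = 10232 ft.

10232 ft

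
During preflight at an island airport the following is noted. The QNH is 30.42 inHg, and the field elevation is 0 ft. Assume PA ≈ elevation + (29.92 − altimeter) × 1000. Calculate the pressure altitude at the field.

-500 ft

Pressure correction = (29.92 − 30.42) × 1000 = -500 ft.
Pressure altitude = 0 + (-500) = -500 ft.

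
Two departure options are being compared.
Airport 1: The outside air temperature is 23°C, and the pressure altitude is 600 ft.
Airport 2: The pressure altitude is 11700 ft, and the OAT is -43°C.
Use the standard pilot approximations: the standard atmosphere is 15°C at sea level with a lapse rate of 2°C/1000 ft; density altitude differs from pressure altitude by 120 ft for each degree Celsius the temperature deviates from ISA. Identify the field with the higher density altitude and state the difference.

Airport 1: ISA temp = 13.8°C, deviation +9.2°C, DA = 600 + 120 × 9.2 = 1704 ft.
Airport 2: ISA temp = -8.4°C, deviation -34.6°C, DA = 11700 + 120 × (-34.6) = 7548 ft.
Airport 2 is higher by 7548 − 1704 = 5844 ft.

Airport 2 by 5844 ft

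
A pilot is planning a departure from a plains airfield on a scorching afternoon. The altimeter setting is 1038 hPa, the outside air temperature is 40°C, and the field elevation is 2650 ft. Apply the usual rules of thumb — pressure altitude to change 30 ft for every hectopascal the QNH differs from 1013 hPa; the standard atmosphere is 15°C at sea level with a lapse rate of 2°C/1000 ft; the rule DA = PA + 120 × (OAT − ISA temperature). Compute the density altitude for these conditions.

Pressure altitude = 2650 + (1013 − 1038) × 30 = 2650 + (-750) = 1900 ft.
ISA temperature at 1900 ft = 15 − 2 × (1900/1000) = 11.2°C.
ISA deviation = 40 − 11.2 = +28.8°C.
Density altitude = 1900 + 120 × (28.8) = 5356 ft.

5356 ft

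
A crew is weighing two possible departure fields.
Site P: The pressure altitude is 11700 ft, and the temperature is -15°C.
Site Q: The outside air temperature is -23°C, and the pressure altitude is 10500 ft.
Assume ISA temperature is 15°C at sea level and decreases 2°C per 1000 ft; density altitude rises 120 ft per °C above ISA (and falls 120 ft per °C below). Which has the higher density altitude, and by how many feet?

Site P: ISA temp = -8.4°C, deviation -6.6°C, DA = 11700 + 120 × (-6.6) = 10908 ft.
Site Q: ISA temp = -6°C, deviation -17°C, DA = 10500 + 120 × (-17) = 8460 ft.
Site P is higher by 10908 − 8460 = 2448 ft.

Site P by 2448 ft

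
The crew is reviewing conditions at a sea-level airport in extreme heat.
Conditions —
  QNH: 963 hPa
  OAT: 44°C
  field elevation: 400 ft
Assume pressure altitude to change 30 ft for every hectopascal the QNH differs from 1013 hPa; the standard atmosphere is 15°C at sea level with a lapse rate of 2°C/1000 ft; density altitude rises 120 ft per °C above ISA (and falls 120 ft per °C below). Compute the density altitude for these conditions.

5836 ft

Pressure altitude = 400 + (1013 − 963) × 30 = 400 + (+1500) = 1900 ft.
ISA temperature at 1900 ft = 15 − 2 × (1900/1000) = 11.2°C.
ISA deviation = 44 − 11.2 = +32.8°C.
Density altitude = 1900 + 120 × (32.8) = 5836 ft.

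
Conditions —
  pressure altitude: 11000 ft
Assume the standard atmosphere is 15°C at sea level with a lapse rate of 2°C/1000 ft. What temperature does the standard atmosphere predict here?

-7°C

ISA temperature = 15 − 2 × (11000/1000) = 15 − 22 = -7°C.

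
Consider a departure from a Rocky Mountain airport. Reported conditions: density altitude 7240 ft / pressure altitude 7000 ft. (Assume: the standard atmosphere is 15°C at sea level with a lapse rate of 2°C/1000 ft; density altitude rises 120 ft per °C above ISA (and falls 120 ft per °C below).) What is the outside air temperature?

Density altitude − pressure altitude = 7240 − 7000 = +240 ft.
At 120 ft/°C that is an ISA deviation of 240/120 = +2°C.
ISA temperature at 7000 ft = 15 − 2 × (7000/1000) = 1°C.
OAT = ISA + deviation = 1 + (+2) = 3°C.

3°C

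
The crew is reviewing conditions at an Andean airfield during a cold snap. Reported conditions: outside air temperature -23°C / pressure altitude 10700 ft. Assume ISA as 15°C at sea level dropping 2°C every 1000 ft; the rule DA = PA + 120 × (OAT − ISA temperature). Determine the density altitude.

8708 ft

ISA temperature at 10700 ft = 15 − 2 × (10700/1000) = -6.4°C.
ISA deviation = -23 − (-6.4) = -16.6°C.
Density altitude = 10700 + 120 × (-16.6) = 10700 + (-1992) = 8708 ft.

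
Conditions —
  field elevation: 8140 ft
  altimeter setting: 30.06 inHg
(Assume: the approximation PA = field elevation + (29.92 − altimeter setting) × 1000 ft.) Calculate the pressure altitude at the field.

Pressure correction = (29.92 − 30.06) × 1000 = -140 ft.
Pressure altitude = 8140 + (-140) = 8000 ft.

8000 ft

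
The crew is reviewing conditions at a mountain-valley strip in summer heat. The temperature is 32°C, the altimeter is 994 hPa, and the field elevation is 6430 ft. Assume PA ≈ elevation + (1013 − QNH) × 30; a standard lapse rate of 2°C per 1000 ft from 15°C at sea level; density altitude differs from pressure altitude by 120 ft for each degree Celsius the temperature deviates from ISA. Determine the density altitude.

10720 ft

Pressure altitude = 6430 + (1013 − 994) × 30 = 6430 + (+570) = 7000 ft.
ISA temperature at 7000 ft = 15 − 2 × (7000/1000) = 1°C.
ISA deviation = 32 − 1 = +31°C.
Density altitude = 7000 + 120 × (31) = 10720 ft.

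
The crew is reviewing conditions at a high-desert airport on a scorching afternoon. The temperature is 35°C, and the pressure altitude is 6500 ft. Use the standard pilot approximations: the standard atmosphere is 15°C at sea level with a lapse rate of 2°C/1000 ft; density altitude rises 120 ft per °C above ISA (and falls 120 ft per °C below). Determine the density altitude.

10460 ft

ISA temperature at 6500 ft = 15 − 2 × (6500/1000) = 2°C.
ISA deviation = 35 − 2 = +33°C.
Density altitude = 6500 + 120 × (33) = 6500 + (+3960) = 10460 ft.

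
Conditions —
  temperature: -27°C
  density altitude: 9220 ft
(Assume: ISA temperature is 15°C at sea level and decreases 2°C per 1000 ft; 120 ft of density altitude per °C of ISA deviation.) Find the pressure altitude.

11500 ft

DA = PA + 120 × (OAT − (15 − 2·PA/1000)) = PA + 120·OAT − 1800 + 0.24·PA = 1.24·PA + 120·OAT − 1800.
So 1.24·PA = 9220 − 120 × (-27) + 1800 = 14260.
PA = 14260 / 1.24 = 11500 ft.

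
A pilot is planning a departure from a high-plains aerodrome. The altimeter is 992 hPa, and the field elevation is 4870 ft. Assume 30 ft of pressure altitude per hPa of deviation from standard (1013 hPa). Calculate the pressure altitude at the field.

5500 ft

Pressure correction = (1013 − 992) × 30 = +630 ft.
Pressure altitude = 4870 + (+630) = 5500 ft.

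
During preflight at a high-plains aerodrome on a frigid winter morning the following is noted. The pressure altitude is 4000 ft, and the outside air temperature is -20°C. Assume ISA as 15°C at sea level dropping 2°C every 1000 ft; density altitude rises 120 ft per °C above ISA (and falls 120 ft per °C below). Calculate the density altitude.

760 ft

ISA temperature at 4000 ft = 15 − 2 × (4000/1000) = 7°C.
ISA deviation = -20 − 7 = -27°C.
Density altitude = 4000 + 120 × (-27) = 4000 + (-3240) = 760 ft.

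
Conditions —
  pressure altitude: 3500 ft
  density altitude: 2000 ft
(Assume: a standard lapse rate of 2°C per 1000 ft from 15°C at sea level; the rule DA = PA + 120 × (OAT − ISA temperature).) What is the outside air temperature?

-4.5°C

Density altitude − pressure altitude = 2000 − 3500 = -1500 ft.
At 120 ft/°C that is an ISA deviation of -1500/120 = -12.5°C.
ISA temperature at 3500 ft = 15 − 2 × (3500/1000) = 8°C.
OAT = ISA + deviation = 8 + (-12.5) = -4.5°C.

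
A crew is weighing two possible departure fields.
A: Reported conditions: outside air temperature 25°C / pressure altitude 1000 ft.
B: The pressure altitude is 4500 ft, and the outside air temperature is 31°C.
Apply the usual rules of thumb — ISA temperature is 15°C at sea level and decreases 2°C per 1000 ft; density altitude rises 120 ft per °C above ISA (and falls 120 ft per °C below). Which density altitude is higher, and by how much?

B by 5060 ft

A: ISA temp = 13°C, deviation +12°C, DA = 1000 + 120 × 12 = 2440 ft.
B: ISA temp = 6°C, deviation +25°C, DA = 4500 + 120 × 25 = 7500 ft.
B is higher by 7500 − 2440 = 5060 ft.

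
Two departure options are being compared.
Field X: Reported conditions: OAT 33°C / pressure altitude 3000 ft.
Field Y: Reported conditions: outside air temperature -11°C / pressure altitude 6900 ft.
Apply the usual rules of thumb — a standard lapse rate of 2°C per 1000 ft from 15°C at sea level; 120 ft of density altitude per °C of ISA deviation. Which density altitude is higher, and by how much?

Field X: ISA temp = 9°C, deviation +24°C, DA = 3000 + 120 × 24 = 5880 ft.
Field Y: ISA temp = 1.2°C, deviation -12.2°C, DA = 6900 + 120 × (-12.2) = 5436 ft.
Field X is higher by 5880 − 5436 = 444 ft.

Field X by 444 ft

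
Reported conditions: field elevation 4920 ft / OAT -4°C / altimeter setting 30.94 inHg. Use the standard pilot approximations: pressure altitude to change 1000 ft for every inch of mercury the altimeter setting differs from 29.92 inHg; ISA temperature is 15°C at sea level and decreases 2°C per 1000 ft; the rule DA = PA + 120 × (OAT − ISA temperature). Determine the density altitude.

Pressure altitude = 4920 + (29.92 − 30.94) × 1000 = 4920 + (-1020) = 3900 ft.
ISA temperature at 3900 ft = 15 − 2 × (3900/1000) = 7.2°C.
ISA deviation = -4 − 7.2 = -11.2°C.
Density altitude = 3900 + 120 × (-11.2) = 2556 ft.

2556 ft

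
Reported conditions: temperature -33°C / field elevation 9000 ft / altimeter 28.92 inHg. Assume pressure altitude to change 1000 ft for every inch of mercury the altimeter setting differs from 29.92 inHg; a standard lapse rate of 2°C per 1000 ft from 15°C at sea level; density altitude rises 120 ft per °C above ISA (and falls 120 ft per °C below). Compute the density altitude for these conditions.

Pressure altitude = 9000 + (29.92 − 28.92) × 1000 = 9000 + (+1000) = 10000 ft.
ISA temperature at 10000 ft = 15 − 2 × (10000/1000) = -5°C.
ISA deviation = -33 − (-5) = -28°C.
Density altitude = 10000 + 120 × (-28) = 6640 ft.

6640 ft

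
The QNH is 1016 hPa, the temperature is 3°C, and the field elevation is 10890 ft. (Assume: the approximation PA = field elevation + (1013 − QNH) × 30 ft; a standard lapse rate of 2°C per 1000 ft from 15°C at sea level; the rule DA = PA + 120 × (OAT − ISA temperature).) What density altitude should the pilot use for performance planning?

11952 ft

Pressure altitude = 10890 + (1013 − 1016) × 30 = 10890 + (-90) = 10800 ft.
ISA temperature at 10800 ft = 15 − 2 × (10800/1000) = -6.6°C.
ISA deviation = 3 − (-6.6) = +9.6°C.
Density altitude = 10800 + 120 × (9.6) = 11952 ft.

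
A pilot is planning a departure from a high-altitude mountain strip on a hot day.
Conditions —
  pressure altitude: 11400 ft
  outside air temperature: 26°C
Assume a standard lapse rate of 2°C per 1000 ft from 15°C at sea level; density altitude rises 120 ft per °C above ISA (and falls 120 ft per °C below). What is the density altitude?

ISA temperature at 11400 ft = 15 − 2 × (11400/1000) = -7.8°C.
ISA deviation = 26 − (-7.8) = +33.8°C.
Density altitude = 11400 + 120 × (33.8) = 11400 + (+4056) = 15456 ft.

15456 ft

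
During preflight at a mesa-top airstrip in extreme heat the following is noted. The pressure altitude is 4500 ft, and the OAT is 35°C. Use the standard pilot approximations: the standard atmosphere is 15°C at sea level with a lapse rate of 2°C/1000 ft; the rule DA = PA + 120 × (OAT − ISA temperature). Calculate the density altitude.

7980 ft

ISA temperature at 4500 ft = 15 − 2 × (4500/1000) = 6°C.
ISA deviation = 35 − 6 = +29°C.
Density altitude = 4500 + 120 × (29) = 4500 + (+3480) = 7980 ft.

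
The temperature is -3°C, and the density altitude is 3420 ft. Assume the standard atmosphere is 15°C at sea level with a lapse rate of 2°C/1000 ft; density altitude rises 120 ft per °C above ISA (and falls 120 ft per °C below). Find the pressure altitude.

4500 ft

DA = PA + 120 × (OAT − (15 − 2·PA/1000)) = PA + 120·OAT − 1800 + 0.24·PA = 1.24·PA + 120·OAT − 1800.
So 1.24·PA = 3420 − 120 × (-3) + 1800 = 5580.
PA = 5580 / 1.24 = 4500 ft.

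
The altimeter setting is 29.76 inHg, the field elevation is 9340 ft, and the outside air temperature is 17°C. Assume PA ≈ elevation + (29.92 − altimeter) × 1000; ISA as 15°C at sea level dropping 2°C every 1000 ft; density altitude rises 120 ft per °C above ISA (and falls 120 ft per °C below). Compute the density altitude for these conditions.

Pressure altitude = 9340 + (29.92 − 29.76) × 1000 = 9340 + (+160) = 9500 ft.
ISA temperature at 9500 ft = 15 − 2 × (9500/1000) = -4°C.
ISA deviation = 17 − (-4) = +21°C.
Density altitude = 9500 + 120 × (21) = 12020 ft.

12020 ft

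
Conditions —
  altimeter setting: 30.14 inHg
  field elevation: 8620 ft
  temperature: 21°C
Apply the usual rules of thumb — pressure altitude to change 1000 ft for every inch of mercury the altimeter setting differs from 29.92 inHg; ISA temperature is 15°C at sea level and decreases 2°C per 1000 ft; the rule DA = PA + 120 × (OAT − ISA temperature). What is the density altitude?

11136 ft

Pressure altitude = 8620 + (29.92 − 30.14) × 1000 = 8620 + (-220) = 8400 ft.
ISA temperature at 8400 ft = 15 − 2 × (8400/1000) = -1.8°C.
ISA deviation = 21 − (-1.8) = +22.8°C.
Density altitude = 8400 + 120 × (22.8) = 11136 ft.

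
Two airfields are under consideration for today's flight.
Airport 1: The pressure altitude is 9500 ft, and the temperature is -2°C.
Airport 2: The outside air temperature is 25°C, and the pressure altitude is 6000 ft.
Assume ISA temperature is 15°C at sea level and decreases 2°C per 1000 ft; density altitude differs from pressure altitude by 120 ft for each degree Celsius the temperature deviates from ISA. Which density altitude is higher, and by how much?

Airport 1: ISA temp = -4°C, deviation +2°C, DA = 9500 + 120 × 2 = 9740 ft.
Airport 2: ISA temp = 3°C, deviation +22°C, DA = 6000 + 120 × 22 = 8640 ft.
Airport 1 is higher by 9740 − 8640 = 1100 ft.

Airport 1 by 1100 ft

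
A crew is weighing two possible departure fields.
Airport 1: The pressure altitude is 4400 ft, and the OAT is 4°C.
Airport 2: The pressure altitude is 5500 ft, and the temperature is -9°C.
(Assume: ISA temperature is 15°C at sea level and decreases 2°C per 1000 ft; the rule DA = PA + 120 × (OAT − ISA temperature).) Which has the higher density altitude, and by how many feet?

Airport 1 by 196 ft

Airport 1: ISA temp = 6.2°C, deviation -2.2°C, DA = 4400 + 120 × (-2.2) = 4136 ft.
Airport 2: ISA temp = 4°C, deviation -13°C, DA = 5500 + 120 × (-13) = 3940 ft.
Airport 1 is higher by 4136 − 3940 = 196 ft.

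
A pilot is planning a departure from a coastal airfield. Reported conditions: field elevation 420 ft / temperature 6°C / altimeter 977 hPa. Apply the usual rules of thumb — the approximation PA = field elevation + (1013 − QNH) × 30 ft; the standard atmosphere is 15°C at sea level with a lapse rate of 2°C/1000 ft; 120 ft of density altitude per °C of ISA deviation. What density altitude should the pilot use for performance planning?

Pressure altitude = 420 + (1013 − 977) × 30 = 420 + (+1080) = 1500 ft.
ISA temperature at 1500 ft = 15 − 2 × (1500/1000) = 12°C.
ISA deviation = 6 − 12 = -6°C.
Density altitude = 1500 + 120 × (-6) = 780 ft.

780 ft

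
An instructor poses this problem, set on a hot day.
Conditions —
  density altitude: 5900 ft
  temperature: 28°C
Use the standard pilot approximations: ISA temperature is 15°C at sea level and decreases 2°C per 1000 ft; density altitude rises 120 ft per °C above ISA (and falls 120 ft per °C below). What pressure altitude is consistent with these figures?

3500 ft

DA = PA + 120 × (OAT − (15 − 2·PA/1000)) = PA + 120·OAT − 1800 + 0.24·PA = 1.24·PA + 120·OAT − 1800.
So 1.24·PA = 5900 − 120 × 28 + 1800 = 4340.
PA = 4340 / 1.24 = 3500 ft.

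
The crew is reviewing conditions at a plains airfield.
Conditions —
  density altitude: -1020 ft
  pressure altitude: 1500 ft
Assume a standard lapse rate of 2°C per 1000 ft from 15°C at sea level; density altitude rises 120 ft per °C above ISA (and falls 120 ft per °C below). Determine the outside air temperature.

-9°C

Density altitude − pressure altitude = -1020 − 1500 = -2520 ft.
At 120 ft/°C that is an ISA deviation of -2520/120 = -21°C.
ISA temperature at 1500 ft = 15 − 2 × (1500/1000) = 12°C.
OAT = ISA + deviation = 12 + (-21) = -9°C.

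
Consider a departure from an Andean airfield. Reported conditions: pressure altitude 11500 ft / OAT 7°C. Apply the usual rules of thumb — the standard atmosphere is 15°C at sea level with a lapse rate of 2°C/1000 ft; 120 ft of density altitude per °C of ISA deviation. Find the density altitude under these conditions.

13300 ft

ISA temperature at 11500 ft = 15 − 2 × (11500/1000) = -8°C.
ISA deviation = 7 − (-8) = +15°C.
Density altitude = 11500 + 120 × (15) = 11500 + (+1800) = 13300 ft.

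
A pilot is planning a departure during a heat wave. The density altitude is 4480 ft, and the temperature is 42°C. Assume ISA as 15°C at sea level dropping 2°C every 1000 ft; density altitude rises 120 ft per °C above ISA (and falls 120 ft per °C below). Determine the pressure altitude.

1000 ft

DA = PA + 120 × (OAT − (15 − 2·PA/1000)) = PA + 120·OAT − 1800 + 0.24·PA = 1.24·PA + 120·OAT − 1800.
So 1.24·PA = 4480 − 120 × 42 + 1800 = 1240.
PA = 1240 / 1.24 = 1000 ft.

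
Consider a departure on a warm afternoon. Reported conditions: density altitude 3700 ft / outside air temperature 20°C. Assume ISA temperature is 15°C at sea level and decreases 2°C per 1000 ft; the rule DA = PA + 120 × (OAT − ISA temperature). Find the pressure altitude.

2500 ft

DA = PA + 120 × (OAT − (15 − 2·PA/1000)) = PA + 120·OAT − 1800 + 0.24·PA = 1.24·PA + 120·OAT − 1800.
So 1.24·PA = 3700 − 120 × 20 + 1800 = 3100.
PA = 3100 / 1.24 = 2500 ft.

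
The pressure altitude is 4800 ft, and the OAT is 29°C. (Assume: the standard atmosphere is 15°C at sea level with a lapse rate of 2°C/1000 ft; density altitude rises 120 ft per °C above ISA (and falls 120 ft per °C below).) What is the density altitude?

7632 ft

ISA temperature at 4800 ft = 15 − 2 × (4800/1000) = 5.4°C.
ISA deviation = 29 − 5.4 = +23.6°C.
Density altitude = 4800 + 120 × (23.6) = 4800 + (+2832) = 7632 ft.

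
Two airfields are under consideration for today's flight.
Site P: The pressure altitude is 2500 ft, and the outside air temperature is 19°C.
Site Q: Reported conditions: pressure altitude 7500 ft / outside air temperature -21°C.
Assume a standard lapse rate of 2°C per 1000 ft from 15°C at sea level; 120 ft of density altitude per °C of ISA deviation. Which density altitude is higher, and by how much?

Site P: ISA temp = 10°C, deviation +9°C, DA = 2500 + 120 × 9 = 3580 ft.
Site Q: ISA temp = 0°C, deviation -21°C, DA = 7500 + 120 × (-21) = 4980 ft.
Site Q is higher by 4980 − 3580 = 1400 ft.

Site Q by 1400 ft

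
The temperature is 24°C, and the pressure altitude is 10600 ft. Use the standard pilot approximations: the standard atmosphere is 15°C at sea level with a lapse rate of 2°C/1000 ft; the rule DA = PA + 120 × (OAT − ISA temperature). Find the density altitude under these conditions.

ISA temperature at 10600 ft = 15 − 2 × (10600/1000) = -6.2°C.
ISA deviation = 24 − (-6.2) = +30.2°C.
Density altitude = 10600 + 120 × (30.2) = 10600 + (+3624) = 14224 ft.

14224 ft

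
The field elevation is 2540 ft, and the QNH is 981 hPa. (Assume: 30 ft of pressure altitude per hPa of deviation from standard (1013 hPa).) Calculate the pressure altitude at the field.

3500 ft

Pressure correction = (1013 − 981) × 30 = +960 ft.
Pressure altitude = 2540 + (+960) = 3500 ft.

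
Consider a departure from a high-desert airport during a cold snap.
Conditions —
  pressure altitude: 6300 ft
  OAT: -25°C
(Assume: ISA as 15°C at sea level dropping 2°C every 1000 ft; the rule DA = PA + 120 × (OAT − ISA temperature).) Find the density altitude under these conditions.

ISA temperature at 6300 ft = 15 − 2 × (6300/1000) = 2.4°C.
ISA deviation = -25 − 2.4 = -27.4°C.
Density altitude = 6300 + 120 × (-27.4) = 6300 + (-3288) = 3012 ft.

3012 ft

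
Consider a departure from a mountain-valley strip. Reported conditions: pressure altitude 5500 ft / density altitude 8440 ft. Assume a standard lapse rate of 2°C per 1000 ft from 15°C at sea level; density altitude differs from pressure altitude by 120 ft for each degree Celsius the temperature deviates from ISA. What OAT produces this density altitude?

28.5°C

Density altitude − pressure altitude = 8440 − 5500 = +2940 ft.
At 120 ft/°C that is an ISA deviation of 2940/120 = +24.5°C.
ISA temperature at 5500 ft = 15 − 2 × (5500/1000) = 4°C.
OAT = ISA + deviation = 4 + (+24.5) = 28.5°C.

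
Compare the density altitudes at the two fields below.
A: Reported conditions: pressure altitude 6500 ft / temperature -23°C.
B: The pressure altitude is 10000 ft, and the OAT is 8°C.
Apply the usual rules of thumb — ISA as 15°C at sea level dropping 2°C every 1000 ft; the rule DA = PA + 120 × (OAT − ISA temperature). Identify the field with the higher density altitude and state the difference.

B by 8060 ft

A: ISA temp = 2°C, deviation -25°C, DA = 6500 + 120 × (-25) = 3500 ft.
B: ISA temp = -5°C, deviation +13°C, DA = 10000 + 120 × 13 = 11560 ft.
B is higher by 11560 − 3500 = 8060 ft.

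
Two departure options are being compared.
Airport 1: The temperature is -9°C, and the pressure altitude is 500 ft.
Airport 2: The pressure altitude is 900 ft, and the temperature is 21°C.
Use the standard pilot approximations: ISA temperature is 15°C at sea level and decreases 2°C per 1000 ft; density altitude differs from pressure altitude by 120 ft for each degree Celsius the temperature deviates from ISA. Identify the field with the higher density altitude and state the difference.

Airport 1: ISA temp = 14°C, deviation -23°C, DA = 500 + 120 × (-23) = -2260 ft.
Airport 2: ISA temp = 13.2°C, deviation +7.8°C, DA = 900 + 120 × 7.8 = 1836 ft.
Airport 2 is higher by 1836 − (-2260) = 4096 ft.

Airport 2 by 4096 ft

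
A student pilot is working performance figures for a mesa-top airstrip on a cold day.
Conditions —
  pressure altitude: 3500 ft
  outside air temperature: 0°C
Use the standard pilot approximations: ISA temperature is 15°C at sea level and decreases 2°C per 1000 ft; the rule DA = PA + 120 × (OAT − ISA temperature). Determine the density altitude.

ISA temperature at 3500 ft = 15 − 2 × (3500/1000) = 8°C.
ISA deviation = 0 − 8 = -8°C.
Density altitude = 3500 + 120 × (-8) = 3500 + (-960) = 2540 ft.

2540 ft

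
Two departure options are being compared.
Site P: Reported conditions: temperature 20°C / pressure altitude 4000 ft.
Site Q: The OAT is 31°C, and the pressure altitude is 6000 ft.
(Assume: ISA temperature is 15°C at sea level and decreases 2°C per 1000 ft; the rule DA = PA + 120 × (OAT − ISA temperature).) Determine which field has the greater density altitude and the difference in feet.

Site Q by 3800 ft

Site P: ISA temp = 7°C, deviation +13°C, DA = 4000 + 120 × 13 = 5560 ft.
Site Q: ISA temp = 3°C, deviation +28°C, DA = 6000 + 120 × 28 = 9360 ft.
Site Q is higher by 9360 − 5560 = 3800 ft.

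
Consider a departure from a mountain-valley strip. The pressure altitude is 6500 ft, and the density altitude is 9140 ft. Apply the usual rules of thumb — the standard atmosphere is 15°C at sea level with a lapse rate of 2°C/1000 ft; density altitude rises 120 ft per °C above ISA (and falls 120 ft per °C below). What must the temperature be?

24°C

Density altitude − pressure altitude = 9140 − 6500 = +2640 ft.
At 120 ft/°C that is an ISA deviation of 2640/120 = +22°C.
ISA temperature at 6500 ft = 15 − 2 × (6500/1000) = 2°C.
OAT = ISA + deviation = 2 + (+22) = 24°C.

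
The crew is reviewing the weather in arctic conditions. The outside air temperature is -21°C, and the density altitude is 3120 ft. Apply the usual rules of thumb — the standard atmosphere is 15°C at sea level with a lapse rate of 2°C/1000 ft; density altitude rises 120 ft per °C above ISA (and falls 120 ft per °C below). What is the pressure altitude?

6000 ft

DA = PA + 120 × (OAT − (15 − 2·PA/1000)) = PA + 120·OAT − 1800 + 0.24·PA = 1.24·PA + 120·OAT − 1800.
So 1.24·PA = 3120 − 120 × (-21) + 1800 = 7440.
PA = 7440 / 1.24 = 6000 ft.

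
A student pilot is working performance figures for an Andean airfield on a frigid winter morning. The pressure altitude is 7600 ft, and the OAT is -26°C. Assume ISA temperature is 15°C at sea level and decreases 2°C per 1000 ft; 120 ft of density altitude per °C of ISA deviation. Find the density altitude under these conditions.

ISA temperature at 7600 ft = 15 − 2 × (7600/1000) = -0.2°C.
ISA deviation = -26 − (-0.2) = -25.8°C.
Density altitude = 7600 + 120 × (-25.8) = 7600 + (-3096) = 4504 ft.

4504 ft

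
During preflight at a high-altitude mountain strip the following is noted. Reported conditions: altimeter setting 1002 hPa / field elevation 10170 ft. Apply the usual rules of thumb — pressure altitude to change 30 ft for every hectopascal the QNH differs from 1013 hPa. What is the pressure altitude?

Pressure correction = (1013 − 1002) × 30 = +330 ft.
Pressure altitude = 10170 + (+330) = 10500 ft.

10500 ft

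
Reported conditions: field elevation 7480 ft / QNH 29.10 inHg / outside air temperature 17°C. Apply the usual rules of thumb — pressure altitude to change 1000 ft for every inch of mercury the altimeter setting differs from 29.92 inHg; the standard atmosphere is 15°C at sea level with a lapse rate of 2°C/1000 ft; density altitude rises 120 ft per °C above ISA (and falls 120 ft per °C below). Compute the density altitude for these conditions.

Pressure altitude = 7480 + (29.92 − 29.10) × 1000 = 7480 + (+820) = 8300 ft.
ISA temperature at 8300 ft = 15 − 2 × (8300/1000) = -1.6°C.
ISA deviation = 17 − (-1.6) = +18.6°C.
Density altitude = 8300 + 120 × (18.6) = 10532 ft.

10532 ft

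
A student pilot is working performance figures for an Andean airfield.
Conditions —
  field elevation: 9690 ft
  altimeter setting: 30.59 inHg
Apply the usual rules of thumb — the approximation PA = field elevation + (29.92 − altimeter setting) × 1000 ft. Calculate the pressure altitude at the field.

Pressure correction = (29.92 − 30.59) × 1000 = -670 ft.
Pressure altitude = 9690 + (-670) = 9020 ft.

9020 ft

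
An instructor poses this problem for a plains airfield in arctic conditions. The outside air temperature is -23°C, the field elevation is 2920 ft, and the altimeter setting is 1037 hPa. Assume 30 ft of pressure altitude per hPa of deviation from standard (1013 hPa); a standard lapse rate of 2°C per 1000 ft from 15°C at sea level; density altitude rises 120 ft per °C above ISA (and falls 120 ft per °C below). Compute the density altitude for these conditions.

-1832 ft

Pressure altitude = 2920 + (1013 − 1037) × 30 = 2920 + (-720) = 2200 ft.
ISA temperature at 2200 ft = 15 − 2 × (2200/1000) = 10.6°C.
ISA deviation = -23 − 10.6 = -33.6°C.
Density altitude = 2200 + 120 × (-33.6) = -1832 ft.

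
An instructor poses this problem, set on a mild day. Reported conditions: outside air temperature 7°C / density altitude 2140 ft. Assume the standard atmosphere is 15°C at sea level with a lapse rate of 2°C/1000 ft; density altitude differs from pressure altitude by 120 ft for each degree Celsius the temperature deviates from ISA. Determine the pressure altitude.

DA = PA + 120 × (OAT − (15 − 2·PA/1000)) = PA + 120·OAT − 1800 + 0.24·PA = 1.24·PA + 120·OAT − 1800.
So 1.24·PA = 2140 − 120 × 7 + 1800 = 3100.
PA = 3100 / 1.24 = 2500 ft.

2500 ft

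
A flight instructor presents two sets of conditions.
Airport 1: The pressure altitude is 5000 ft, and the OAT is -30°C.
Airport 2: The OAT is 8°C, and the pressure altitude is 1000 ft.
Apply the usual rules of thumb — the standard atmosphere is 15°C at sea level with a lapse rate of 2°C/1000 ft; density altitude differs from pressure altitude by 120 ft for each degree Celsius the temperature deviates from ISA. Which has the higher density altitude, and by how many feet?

Airport 1: ISA temp = 5°C, deviation -35°C, DA = 5000 + 120 × (-35) = 800 ft.
Airport 2: ISA temp = 13°C, deviation -5°C, DA = 1000 + 120 × (-5) = 400 ft.
Airport 1 is higher by 800 − 400 = 400 ft.

Airport 1 by 400 ft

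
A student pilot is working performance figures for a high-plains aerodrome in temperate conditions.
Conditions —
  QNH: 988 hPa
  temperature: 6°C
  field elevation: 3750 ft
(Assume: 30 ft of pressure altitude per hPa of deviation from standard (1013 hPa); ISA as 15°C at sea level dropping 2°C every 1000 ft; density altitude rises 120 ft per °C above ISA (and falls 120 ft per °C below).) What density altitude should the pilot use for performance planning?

4500 ft

Pressure altitude = 3750 + (1013 − 988) × 30 = 3750 + (+750) = 4500 ft.
ISA temperature at 4500 ft = 15 − 2 × (4500/1000) = 6°C.
ISA deviation = 6 − 6 = 0°C.
Density altitude = 4500 + 120 × (0) = 4500 ft.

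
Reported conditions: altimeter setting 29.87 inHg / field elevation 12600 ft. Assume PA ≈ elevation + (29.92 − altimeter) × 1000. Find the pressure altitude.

Pressure correction = (29.92 − 29.87) × 1000 = +50 ft.
Pressure altitude = 12600 + (+50) = 12650 ft.

12650 ft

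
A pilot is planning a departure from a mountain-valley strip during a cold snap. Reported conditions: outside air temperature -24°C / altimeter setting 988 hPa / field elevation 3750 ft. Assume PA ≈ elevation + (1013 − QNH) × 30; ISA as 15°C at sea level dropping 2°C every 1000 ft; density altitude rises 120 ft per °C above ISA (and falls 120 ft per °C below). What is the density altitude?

Pressure altitude = 3750 + (1013 − 988) × 30 = 3750 + (+750) = 4500 ft.
ISA temperature at 4500 ft = 15 − 2 × (4500/1000) = 6°C.
ISA deviation = -24 − 6 = -30°C.
Density altitude = 4500 + 120 × (-30) = 900 ft.

900 ft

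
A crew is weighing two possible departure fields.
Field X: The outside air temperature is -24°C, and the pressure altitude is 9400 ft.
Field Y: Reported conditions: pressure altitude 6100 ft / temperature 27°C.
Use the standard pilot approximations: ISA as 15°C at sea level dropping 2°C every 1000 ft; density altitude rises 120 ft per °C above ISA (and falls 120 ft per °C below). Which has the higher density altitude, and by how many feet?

Field X: ISA temp = -3.8°C, deviation -20.2°C, DA = 9400 + 120 × (-20.2) = 6976 ft.
Field Y: ISA temp = 2.8°C, deviation +24.2°C, DA = 6100 + 120 × 24.2 = 9004 ft.
Field Y is higher by 9004 − 6976 = 2028 ft.

Field Y by 2028 ft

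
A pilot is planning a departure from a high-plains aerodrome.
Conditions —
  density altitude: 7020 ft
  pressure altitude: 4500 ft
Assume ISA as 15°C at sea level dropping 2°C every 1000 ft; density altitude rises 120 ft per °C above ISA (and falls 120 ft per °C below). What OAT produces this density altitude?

Density altitude − pressure altitude = 7020 − 4500 = +2520 ft.
At 120 ft/°C that is an ISA deviation of 2520/120 = +21°C.
ISA temperature at 4500 ft = 15 − 2 × (4500/1000) = 6°C.
OAT = ISA + deviation = 6 + (+21) = 27°C.

27°C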